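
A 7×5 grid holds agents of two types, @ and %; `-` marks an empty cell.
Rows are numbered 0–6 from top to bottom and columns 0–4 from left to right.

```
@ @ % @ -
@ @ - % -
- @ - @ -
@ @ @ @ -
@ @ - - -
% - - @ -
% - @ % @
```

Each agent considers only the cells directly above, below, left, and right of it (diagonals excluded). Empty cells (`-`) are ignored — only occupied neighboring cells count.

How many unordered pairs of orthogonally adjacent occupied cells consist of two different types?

8

Scan each occupied cell's neighbors to the right and below so each pair is counted once.
From row 0: 3 unlike of 6 pairs (running 3/6).
From row 1: 1 unlike of 3 pairs (running 4/9).
From row 2: 0 unlike of 2 pairs (running 4/11).
From row 3: 0 unlike of 5 pairs (running 4/16).
From row 4: 1 unlike of 2 pairs (running 5/18).
From row 5: 1 unlike of 2 pairs (running 6/20).
From row 6: 2 unlike of 2 pairs (running 8/22).
Total adjacent occupied pairs: 22; unlike-type pairs: 8.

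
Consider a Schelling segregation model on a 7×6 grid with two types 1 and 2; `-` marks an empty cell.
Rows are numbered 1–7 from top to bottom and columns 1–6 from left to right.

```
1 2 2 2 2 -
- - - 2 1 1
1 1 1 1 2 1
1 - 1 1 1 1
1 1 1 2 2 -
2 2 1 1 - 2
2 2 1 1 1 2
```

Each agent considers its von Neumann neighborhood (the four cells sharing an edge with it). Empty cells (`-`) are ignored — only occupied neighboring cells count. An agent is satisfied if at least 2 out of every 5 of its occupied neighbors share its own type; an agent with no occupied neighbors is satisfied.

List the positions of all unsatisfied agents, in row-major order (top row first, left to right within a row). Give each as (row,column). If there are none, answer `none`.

(1,1), (2,4), (2,5), (3,5), (5,4)

(1,1)1 0/1 unhappy
(1,2)2 1/2 ok
(1,3)2 2/2 ok
(1,4)2 3/3 ok
(1,5)2 1/2 ok
(2,4)2 1/3 unhappy
(2,5)1 1/4 unhappy
(2,6)1 2/2 ok
(3,1)1 2/2 ok
(3,2)1 2/2 ok
(3,3)1 3/3 ok
(3,4)1 2/4 ok
(3,5)2 0/4 unhappy
(3,6)1 2/3 ok
(4,1)1 2/2 ok
(4,3)1 3/3 ok
(4,4)1 3/4 ok
(4,5)1 2/4 ok
(4,6)1 2/2 ok
(5,1)1 2/3 ok
(5,2)1 2/3 ok
(5,3)1 3/4 ok
(5,4)2 1/4 unhappy
(5,5)2 1/2 ok
(6,1)2 2/3 ok
(6,2)2 2/4 ok
(6,3)1 3/4 ok
(6,4)1 2/3 ok
(6,6)2 1/1 ok
(7,1)2 2/2 ok
(7,2)2 2/3 ok
(7,3)1 2/3 ok
(7,4)1 3/3 ok
(7,5)1 1/2 ok
(7,6)2 1/2 ok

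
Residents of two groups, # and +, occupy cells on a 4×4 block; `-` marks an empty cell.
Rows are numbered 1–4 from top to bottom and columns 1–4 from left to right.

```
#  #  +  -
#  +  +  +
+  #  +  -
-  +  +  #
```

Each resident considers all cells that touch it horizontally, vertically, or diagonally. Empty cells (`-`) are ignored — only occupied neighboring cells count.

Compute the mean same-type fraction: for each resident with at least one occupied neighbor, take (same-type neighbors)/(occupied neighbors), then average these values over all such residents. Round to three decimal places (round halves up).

(1,1)# 2/3
(1,2)# 2/5
(1,3)+ 3/4
(2,1)# 3/5
(2,2)+ 4/8
(2,3)+ 4/6
(2,4)+ 3/3
(3,1)+ 2/4
(3,2)# 1/7
(3,3)+ 5/7
(4,2)+ 3/4
(4,3)+ 2/4
(4,4)# 0/2
Sum over 13 residents: 2/3 + 2/5 + 3/4 + 3/5 + 4/8 + 4/6 + 3/3 + 2/4 + 1/7 + 5/7 + 3/4 + 2/4 + 0/2 = 151/21; mean = 151/21 ÷ 13 = 151/273 = 0.553113… → 0.553.

0.553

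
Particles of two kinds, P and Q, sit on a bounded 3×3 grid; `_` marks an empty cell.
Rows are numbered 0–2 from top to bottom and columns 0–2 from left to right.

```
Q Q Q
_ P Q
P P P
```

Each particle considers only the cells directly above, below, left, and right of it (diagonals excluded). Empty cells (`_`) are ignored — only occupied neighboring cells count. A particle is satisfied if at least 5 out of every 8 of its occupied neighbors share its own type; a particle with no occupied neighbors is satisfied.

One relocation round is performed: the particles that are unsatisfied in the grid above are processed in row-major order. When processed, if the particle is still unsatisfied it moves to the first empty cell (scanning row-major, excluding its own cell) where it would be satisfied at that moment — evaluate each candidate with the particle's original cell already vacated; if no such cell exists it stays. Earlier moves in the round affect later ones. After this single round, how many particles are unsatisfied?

3

Initially unsatisfied (in order): (1,1), (1,2), (2,2).
  (1,1): no empty cell satisfies it; stays.
  (1,2): no empty cell satisfies it; stays.
  (2,2) → (1,0).
Resulting grid:
Q Q Q
P P Q
P P _
Unsatisfied now: (0,0), (1,1), (1,2).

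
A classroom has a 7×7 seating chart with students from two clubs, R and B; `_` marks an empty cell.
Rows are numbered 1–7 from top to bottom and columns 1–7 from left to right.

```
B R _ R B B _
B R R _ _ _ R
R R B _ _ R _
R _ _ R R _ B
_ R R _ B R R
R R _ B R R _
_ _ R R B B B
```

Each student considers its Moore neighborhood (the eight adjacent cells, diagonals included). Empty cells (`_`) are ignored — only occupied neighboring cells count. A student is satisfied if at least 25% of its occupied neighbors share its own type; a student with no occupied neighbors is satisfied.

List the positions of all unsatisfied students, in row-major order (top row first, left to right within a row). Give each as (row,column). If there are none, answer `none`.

(1,1)B 1/3 ok
(1,2)R 2/4 ok
(1,4)R 1/2 ok
(1,5)B 1/2 ok
(1,6)B 1/2 ok
(2,1)B 1/5 unhappy
(2,2)R 4/7 ok
(2,3)R 4/5 ok
(2,7)R 1/2 ok
(3,1)R 3/4 ok
(3,2)R 4/6 ok
(3,3)B 0/4 unhappy
(3,6)R 2/3 ok
(4,1)R 3/3 ok
(4,4)R 2/4 ok
(4,5)R 3/4 ok
(4,7)B 0/3 unhappy
(5,2)R 4/4 ok
(5,3)R 3/4 ok
(5,5)B 1/6 unhappy
(5,6)R 4/6 ok
(5,7)R 2/3 ok
(6,1)R 2/2 ok
(6,2)R 4/4 ok
(6,4)B 2/6 ok
(6,5)R 3/7 ok
(6,6)R 3/7 ok
(7,3)R 2/3 ok
(7,4)R 2/4 ok
(7,5)B 2/5 ok
(7,6)B 2/4 ok
(7,7)B 1/2 ok

(2,1), (3,3), (4,7), (5,5)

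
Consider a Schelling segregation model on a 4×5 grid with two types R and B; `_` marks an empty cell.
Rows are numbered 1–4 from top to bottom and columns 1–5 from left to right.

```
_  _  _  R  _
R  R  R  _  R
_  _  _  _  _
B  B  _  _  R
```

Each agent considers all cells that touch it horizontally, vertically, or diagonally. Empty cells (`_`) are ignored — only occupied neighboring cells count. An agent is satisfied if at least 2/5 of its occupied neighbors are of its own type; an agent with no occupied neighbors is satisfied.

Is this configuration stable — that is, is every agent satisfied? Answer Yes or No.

Row 1: (1,4)R 2/2 ok
Row 2: (2,1)R 1/1 ok · (2,2)R 2/2 ok · (2,3)R 2/2 ok · (2,5)R 1/1 ok
Row 4: (4,1)B 1/1 ok · (4,2)B 1/1 ok · (4,5)R 0/0 ok
All meet the threshold, so the configuration is stable.

Yes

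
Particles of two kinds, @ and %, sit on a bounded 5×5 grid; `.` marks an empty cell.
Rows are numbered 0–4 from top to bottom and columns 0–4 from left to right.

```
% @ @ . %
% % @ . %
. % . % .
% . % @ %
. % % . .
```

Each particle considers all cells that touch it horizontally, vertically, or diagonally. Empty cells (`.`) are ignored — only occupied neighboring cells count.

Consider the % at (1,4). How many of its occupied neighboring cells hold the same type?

Occupied neighbors of (1,4): (0,4)=%, (2,3)=%.
Same type (%): 2 of 2.

2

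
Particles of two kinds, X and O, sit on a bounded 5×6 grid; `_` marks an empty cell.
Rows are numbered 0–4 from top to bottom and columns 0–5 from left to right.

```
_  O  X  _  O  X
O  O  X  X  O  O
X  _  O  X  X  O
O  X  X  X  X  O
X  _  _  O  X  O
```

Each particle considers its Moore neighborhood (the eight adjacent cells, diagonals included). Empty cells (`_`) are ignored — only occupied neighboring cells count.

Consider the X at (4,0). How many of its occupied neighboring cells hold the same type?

1

Occupied neighbors of (4,0): (3,0)=O, (3,1)=X.
Same type (X): 1 of 2.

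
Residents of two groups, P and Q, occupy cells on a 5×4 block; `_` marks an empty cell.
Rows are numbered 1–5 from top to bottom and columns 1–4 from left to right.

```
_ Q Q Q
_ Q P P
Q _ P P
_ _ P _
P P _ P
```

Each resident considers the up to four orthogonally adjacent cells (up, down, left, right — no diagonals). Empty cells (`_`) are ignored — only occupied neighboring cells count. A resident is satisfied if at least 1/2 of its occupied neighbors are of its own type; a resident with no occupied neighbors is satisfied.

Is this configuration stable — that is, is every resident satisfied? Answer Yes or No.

Yes

(1,2)Q 2/2 ok
(1,3)Q 2/3 ok
(1,4)Q 1/2 ok
(2,2)Q 1/2 ok
(2,3)P 2/4 ok
(2,4)P 2/3 ok
(3,1)Q 0/0 ok
(3,3)P 3/3 ok
(3,4)P 2/2 ok
(4,3)P 1/1 ok
(5,1)P 1/1 ok
(5,2)P 1/1 ok
(5,4)P 0/0 ok
All meet the threshold, so the configuration is stable.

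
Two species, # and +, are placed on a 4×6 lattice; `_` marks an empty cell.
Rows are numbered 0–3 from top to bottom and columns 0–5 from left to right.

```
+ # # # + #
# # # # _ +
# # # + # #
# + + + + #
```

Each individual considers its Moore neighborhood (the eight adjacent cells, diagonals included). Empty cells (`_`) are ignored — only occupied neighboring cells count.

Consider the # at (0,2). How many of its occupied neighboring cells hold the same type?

5

Occupied neighbors of (0,2): (0,1)=#, (0,3)=#, (1,1)=#, (1,2)=#, (1,3)=#.
Same type (#): 5 of 5.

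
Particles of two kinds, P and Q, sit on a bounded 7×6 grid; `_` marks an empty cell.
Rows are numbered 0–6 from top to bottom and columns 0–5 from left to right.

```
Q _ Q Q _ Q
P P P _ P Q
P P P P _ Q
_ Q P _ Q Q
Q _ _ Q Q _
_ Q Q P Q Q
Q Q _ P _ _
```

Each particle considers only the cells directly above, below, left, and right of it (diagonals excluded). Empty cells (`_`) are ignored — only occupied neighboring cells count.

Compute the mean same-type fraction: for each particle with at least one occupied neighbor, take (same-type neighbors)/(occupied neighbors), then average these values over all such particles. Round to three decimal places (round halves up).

0.738

Row 0: (0,0)Q 0/1 · (0,2)Q 1/2 · (0,3)Q 1/1 · (0,5)Q 1/1
Row 1: (1,0)P 2/3 · (1,1)P 3/3 · (1,2)P 2/3 · (1,4)P 0/1 · (1,5)Q 2/3
Row 2: (2,0)P 2/2 · (2,1)P 3/4 · (2,2)P 4/4 · (2,3)P 1/1 · (2,5)Q 2/2
Row 3: (3,1)Q 0/2 · (3,2)P 1/2 · (3,4)Q 2/2 · (3,5)Q 2/2
Row 4: (4,0)Q — no occupied neighbors · (4,3)Q 1/2 · (4,4)Q 3/3
Row 5: (5,1)Q 2/2 · (5,2)Q 1/2 · (5,3)P 1/4 · (5,4)Q 2/3 · (5,5)Q 1/1
Row 6: (6,0)Q 1/1 · (6,1)Q 2/2 · (6,3)P 1/1
Sum over 28 particles: 0/1 + 1/2 + 1/1 + 1/1 + 2/3 + 3/3 + 2/3 + 0/1 + 2/3 + 2/2 + 3/4 + 4/4 + 1/1 + 2/2 + 0/2 + 1/2 + 2/2 + 2/2 + 1/2 + 3/3 + 2/2 + 1/2 + 1/4 + 2/3 + 1/1 + 1/1 + 2/2 + 1/1 = 62/3; mean = 62/3 ÷ 28 = 31/42 = 0.738095… → 0.738.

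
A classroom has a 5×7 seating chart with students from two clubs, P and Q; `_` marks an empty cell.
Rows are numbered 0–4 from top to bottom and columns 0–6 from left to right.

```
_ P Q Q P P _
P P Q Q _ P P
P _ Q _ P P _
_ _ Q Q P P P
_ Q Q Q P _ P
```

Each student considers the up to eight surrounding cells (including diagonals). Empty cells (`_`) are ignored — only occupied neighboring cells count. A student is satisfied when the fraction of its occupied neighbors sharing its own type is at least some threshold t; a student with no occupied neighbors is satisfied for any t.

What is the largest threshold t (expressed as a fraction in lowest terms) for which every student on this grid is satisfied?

1/2

(0,1)P 2/4
(0,2)Q 3/5
(0,3)Q 3/4
(0,4)P 2/4
(0,5)P 3/3
(1,0)P 3/3
(1,1)P 3/6
(1,2)Q 4/6
(1,3)Q 4/6
(1,5)P 5/5
(1,6)P 3/3
(2,0)P 2/2
(2,2)Q 4/5
(2,4)P 4/6
(2,5)P 6/6
(3,2)Q 5/5
(3,3)Q 4/7
(3,4)P 4/6
(3,5)P 6/6
(3,6)P 3/3
(4,1)Q 2/2
(4,2)Q 4/4
(4,3)Q 3/5
(4,4)P 2/4
(4,6)P 2/2
The smallest same-type fraction is 2/4 at (0,1), which reduces to 1/2. Any threshold above that leaves this student unsatisfied.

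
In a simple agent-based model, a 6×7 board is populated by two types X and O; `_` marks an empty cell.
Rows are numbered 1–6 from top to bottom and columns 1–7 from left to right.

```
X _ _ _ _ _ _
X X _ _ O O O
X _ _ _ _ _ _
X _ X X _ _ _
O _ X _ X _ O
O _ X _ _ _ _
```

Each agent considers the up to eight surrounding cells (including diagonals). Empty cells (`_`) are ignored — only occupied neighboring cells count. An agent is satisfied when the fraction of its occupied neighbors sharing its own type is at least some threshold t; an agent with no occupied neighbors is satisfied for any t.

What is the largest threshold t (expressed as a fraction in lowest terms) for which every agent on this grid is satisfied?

Row 1: (1,1)X 2/2
Row 2: (2,1)X 3/3 · (2,2)X 3/3 · (2,5)O 1/1 · (2,6)O 2/2 · (2,7)O 1/1
Row 3: (3,1)X 3/3
Row 4: (4,1)X 1/2 · (4,3)X 2/2 · (4,4)X 3/3
Row 5: (5,1)O 1/2 · (5,3)X 3/3 · (5,5)X 1/1 · (5,7)O — no occupied neighbors
Row 6: (6,1)O 1/1 · (6,3)X 1/1
The smallest same-type fraction is 1/2 at (4,1), which reduces to 1/2. Any threshold above that leaves this agent unsatisfied.

1/2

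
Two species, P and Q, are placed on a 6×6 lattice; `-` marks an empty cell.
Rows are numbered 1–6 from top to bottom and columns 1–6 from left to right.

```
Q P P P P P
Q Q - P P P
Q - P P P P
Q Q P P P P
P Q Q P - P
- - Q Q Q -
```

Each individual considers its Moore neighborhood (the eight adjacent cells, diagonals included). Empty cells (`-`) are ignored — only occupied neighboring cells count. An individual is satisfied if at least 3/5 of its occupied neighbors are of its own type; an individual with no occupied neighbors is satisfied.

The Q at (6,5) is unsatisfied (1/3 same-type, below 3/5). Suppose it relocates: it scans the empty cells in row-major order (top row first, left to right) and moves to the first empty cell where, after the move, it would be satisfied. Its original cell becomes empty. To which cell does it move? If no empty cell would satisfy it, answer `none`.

(3,2)

Vacating (6,5). Empty cells in order:
  (2,3): 1/7 same-type → still unsatisfied.
  (3,2): 5/7 same-type → satisfied — stop here.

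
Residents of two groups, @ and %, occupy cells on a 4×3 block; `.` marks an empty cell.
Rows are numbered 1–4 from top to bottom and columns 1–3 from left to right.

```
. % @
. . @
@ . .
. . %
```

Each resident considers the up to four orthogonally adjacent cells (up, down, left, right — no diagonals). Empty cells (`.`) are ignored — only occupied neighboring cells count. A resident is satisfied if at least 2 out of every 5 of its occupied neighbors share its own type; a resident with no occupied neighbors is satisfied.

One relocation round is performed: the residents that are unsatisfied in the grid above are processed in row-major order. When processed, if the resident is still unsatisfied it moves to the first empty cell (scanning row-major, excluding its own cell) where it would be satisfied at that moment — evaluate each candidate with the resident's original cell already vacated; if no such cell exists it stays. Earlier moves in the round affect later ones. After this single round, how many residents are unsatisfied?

0

Initially unsatisfied (in order): (1,2).
  (1,2) → (1,1).
Resulting grid:
% . @
. . @
@ . .
. . %
All satisfied now.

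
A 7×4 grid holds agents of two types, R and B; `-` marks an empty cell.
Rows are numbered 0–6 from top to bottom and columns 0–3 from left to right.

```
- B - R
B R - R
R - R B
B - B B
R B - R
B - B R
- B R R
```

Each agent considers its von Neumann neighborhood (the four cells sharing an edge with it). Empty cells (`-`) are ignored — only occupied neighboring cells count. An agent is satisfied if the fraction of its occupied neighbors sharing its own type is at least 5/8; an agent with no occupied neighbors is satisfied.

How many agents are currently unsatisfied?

16

Row 0: (0,1)B 0/1 unhappy · (0,3)R 1/1 ok
Row 1: (1,0)B 0/2 unhappy · (1,1)R 0/2 unhappy · (1,3)R 1/2 unhappy
Row 2: (2,0)R 0/2 unhappy · (2,2)R 0/2 unhappy · (2,3)B 1/3 unhappy
Row 3: (3,0)B 0/2 unhappy · (3,2)B 1/2 unhappy · (3,3)B 2/3 ok
Row 4: (4,0)R 0/3 unhappy · (4,1)B 0/1 unhappy · (4,3)R 1/2 unhappy
Row 5: (5,0)B 0/1 unhappy · (5,2)B 0/2 unhappy · (5,3)R 2/3 ok
Row 6: (6,1)B 0/1 unhappy · (6,2)R 1/3 unhappy · (6,3)R 2/2 ok
Unsatisfied: (0,1), (1,0), (1,1), (1,3), (2,0), (2,2), (2,3), (3,0), (3,2), (4,0), (4,1), (4,3), (5,0), (5,2), (6,1), (6,2) — 16 in total.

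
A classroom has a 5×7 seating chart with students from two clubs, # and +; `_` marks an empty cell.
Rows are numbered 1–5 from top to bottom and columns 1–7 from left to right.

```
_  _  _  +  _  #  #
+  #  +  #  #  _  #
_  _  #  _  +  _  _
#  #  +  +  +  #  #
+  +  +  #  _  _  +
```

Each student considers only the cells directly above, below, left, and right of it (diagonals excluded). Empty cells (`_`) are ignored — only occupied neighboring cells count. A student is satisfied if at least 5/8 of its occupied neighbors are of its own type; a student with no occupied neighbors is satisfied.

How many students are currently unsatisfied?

Row 1: (1,4)+ 0/1 not · (1,6)# 1/1 satisfied · (1,7)# 2/2 satisfied
Row 2: (2,1)+ 0/1 not · (2,2)# 0/2 not · (2,3)+ 0/3 not · (2,4)# 1/3 not · (2,5)# 1/2 not · (2,7)# 1/1 satisfied
Row 3: (3,3)# 0/2 not · (3,5)+ 1/2 not
Row 4: (4,1)# 1/2 not · (4,2)# 1/3 not · (4,3)+ 2/4 not · (4,4)+ 2/3 satisfied · (4,5)+ 2/3 satisfied · (4,6)# 1/2 not · (4,7)# 1/2 not
Row 5: (5,1)+ 1/2 not · (5,2)+ 2/3 satisfied · (5,3)+ 2/3 satisfied · (5,4)# 0/2 not · (5,7)+ 0/1 not
Unsatisfied: (1,4), (2,1), (2,2), (2,3), (2,4), (2,5), (3,3), (3,5), (4,1), (4,2), (4,3), (4,6), (4,7), (5,1), (5,4), (5,7) — 16 in total.

16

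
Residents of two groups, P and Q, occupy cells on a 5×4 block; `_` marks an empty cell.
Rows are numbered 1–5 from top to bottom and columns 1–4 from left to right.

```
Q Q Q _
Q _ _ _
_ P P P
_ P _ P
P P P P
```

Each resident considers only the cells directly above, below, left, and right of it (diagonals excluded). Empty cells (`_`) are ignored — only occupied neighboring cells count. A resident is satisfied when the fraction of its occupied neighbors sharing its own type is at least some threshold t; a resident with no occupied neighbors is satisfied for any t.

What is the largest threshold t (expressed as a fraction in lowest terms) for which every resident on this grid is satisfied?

Row 1: (1,1)Q 2/2 · (1,2)Q 2/2 · (1,3)Q 1/1
Row 2: (2,1)Q 1/1
Row 3: (3,2)P 2/2 · (3,3)P 2/2 · (3,4)P 2/2
Row 4: (4,2)P 2/2 · (4,4)P 2/2
Row 5: (5,1)P 1/1 · (5,2)P 3/3 · (5,3)P 2/2 · (5,4)P 2/2
The smallest same-type fraction is 2/2 at (1,1), which reduces to 1/1. Any threshold above that leaves this resident unsatisfied.

1/1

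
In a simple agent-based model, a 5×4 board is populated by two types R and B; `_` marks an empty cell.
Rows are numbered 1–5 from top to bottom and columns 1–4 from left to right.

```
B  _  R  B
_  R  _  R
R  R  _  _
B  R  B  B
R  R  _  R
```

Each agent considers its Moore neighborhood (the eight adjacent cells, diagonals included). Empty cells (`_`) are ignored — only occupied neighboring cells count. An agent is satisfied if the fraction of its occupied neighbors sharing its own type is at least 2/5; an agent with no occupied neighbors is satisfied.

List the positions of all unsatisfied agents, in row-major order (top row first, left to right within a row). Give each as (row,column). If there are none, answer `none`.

(1,1), (1,4), (4,1), (4,3), (5,4)

Row 1: (1,1)B 0/1 not · (1,3)R 2/3 satisfied · (1,4)B 0/2 not
Row 2: (2,2)R 3/4 satisfied · (2,4)R 1/2 satisfied
Row 3: (3,1)R 3/4 satisfied · (3,2)R 3/5 satisfied
Row 4: (4,1)B 0/5 not · (4,2)R 4/6 satisfied · (4,3)B 1/5 not · (4,4)B 1/2 satisfied
Row 5: (5,1)R 2/3 satisfied · (5,2)R 2/4 satisfied · (5,4)R 0/2 not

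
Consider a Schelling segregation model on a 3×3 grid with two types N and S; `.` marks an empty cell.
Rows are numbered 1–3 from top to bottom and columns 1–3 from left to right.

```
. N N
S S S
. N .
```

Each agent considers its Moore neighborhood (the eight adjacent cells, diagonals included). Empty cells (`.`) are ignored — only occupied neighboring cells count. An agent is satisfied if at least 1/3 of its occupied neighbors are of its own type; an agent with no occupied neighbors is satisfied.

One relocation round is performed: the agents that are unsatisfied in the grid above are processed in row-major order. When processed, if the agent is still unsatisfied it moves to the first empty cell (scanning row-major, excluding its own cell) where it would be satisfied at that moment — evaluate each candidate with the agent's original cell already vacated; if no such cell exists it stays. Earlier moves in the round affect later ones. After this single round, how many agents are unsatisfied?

Initially unsatisfied (in order): (1,2), (2,3), (3,2).
  (1,2) → (3,1).
  (2,3): now satisfied by earlier moves; stays.
  (3,2): no empty cell satisfies it; stays.
Resulting grid:
. . N
S S S
N N .
Unsatisfied now: (1,3), (3,2).

2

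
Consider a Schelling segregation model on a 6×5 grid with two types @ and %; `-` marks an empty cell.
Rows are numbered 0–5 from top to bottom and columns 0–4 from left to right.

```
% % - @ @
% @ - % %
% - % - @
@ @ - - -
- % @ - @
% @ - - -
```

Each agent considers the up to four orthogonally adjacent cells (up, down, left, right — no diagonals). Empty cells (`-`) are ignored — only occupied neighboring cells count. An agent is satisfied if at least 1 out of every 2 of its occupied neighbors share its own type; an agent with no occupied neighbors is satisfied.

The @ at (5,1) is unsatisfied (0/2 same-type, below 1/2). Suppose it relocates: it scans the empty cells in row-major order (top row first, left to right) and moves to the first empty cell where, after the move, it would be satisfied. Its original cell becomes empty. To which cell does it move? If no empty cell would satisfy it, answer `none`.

Vacating (5,1). Empty cells in order:
  (0,2): 1/2 same-type → satisfied — stop here.

(0,2)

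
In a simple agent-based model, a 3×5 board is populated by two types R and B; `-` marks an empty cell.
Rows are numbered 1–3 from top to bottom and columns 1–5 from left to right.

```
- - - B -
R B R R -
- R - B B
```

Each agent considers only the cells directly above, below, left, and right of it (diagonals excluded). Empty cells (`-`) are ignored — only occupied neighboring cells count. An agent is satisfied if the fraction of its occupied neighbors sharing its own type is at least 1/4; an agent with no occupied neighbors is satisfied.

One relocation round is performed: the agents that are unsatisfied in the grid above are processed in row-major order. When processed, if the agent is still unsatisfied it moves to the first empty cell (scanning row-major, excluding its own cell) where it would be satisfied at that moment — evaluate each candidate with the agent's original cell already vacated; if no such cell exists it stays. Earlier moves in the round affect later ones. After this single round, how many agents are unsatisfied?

0

Initially unsatisfied (in order): (1,4), (2,1), (2,2), (3,2).
  (1,4) → (1,2).
  (2,1) → (1,3).
  (2,2): now satisfied by earlier moves; stays.
  (3,2) → (1,4).
Resulting grid:
- B R R -
- B R R -
- - - B B
All satisfied now.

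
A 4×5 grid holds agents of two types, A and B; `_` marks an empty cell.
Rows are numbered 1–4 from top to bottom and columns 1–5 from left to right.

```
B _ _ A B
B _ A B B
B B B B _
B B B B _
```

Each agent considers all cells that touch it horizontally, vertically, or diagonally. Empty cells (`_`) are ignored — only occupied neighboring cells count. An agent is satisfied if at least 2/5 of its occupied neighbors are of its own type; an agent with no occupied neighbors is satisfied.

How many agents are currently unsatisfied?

2

(1,1)B 1/1 ok
(1,4)A 1/4 unhappy
(1,5)B 2/3 ok
(2,1)B 3/3 ok
(2,3)A 1/5 unhappy
(2,4)B 4/6 ok
(2,5)B 3/4 ok
(3,1)B 4/4 ok
(3,2)B 6/7 ok
(3,3)B 6/7 ok
(3,4)B 5/6 ok
(4,1)B 3/3 ok
(4,2)B 5/5 ok
(4,3)B 5/5 ok
(4,4)B 3/3 ok
Unsatisfied: (1,4), (2,3) — 2 in total.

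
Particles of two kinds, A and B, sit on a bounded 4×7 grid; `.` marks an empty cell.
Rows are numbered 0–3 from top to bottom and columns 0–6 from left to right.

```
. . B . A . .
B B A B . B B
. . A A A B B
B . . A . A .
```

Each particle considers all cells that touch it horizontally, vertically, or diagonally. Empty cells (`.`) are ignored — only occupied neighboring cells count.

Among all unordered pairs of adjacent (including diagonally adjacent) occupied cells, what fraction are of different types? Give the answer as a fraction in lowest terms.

13/30

Scan each occupied cell's neighbors to the right and below (and the two forward diagonals) so each pair is counted once.
From row 0: 3 unlike of 5 pairs (running 3/5).
From row 1: 7 unlike of 15 pairs (running 10/20).
From row 2: 3 unlike of 10 pairs (running 13/30).
Total adjacent occupied pairs: 30; unlike-type pairs: 13.
13/30 is already in lowest terms.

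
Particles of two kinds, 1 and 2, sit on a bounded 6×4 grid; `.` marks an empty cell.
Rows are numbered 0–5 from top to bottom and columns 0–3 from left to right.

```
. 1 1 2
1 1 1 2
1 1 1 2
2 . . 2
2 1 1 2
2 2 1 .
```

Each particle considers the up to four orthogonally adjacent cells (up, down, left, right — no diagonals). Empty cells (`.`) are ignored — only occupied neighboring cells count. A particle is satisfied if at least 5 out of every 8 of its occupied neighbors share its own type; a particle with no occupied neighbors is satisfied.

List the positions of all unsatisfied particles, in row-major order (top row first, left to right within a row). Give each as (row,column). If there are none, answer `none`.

Row 0: (0,1)1 2/2 ok · (0,2)1 2/3 ok · (0,3)2 1/2 unhappy
Row 1: (1,0)1 2/2 ok · (1,1)1 4/4 ok · (1,2)1 3/4 ok · (1,3)2 2/3 ok
Row 2: (2,0)1 2/3 ok · (2,1)1 3/3 ok · (2,2)1 2/3 ok · (2,3)2 2/3 ok
Row 3: (3,0)2 1/2 unhappy · (3,3)2 2/2 ok
Row 4: (4,0)2 2/3 ok · (4,1)1 1/3 unhappy · (4,2)1 2/3 ok · (4,3)2 1/2 unhappy
Row 5: (5,0)2 2/2 ok · (5,1)2 1/3 unhappy · (5,2)1 1/2 unhappy

(0,3), (3,0), (4,1), (4,3), (5,1), (5,2)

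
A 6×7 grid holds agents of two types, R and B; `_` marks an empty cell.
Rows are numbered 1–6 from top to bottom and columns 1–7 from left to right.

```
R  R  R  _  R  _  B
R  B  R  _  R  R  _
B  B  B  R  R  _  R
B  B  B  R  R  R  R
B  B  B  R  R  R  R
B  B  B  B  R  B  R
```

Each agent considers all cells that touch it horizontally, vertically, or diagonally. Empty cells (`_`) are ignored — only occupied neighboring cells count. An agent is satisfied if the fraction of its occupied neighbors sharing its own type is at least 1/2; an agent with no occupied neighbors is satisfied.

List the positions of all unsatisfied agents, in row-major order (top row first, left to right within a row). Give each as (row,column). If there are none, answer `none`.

Row 1: (1,1)R 2/3 ok · (1,2)R 4/5 ok · (1,3)R 2/3 ok · (1,5)R 2/2 ok · (1,7)B 0/1 unhappy
Row 2: (2,1)R 2/5 unhappy · (2,2)B 3/8 unhappy · (2,3)R 3/6 ok · (2,5)R 4/4 ok · (2,6)R 4/5 ok
Row 3: (3,1)B 4/5 ok · (3,2)B 6/8 ok · (3,3)B 4/7 ok · (3,4)R 5/7 ok · (3,5)R 6/6 ok · (3,7)R 3/3 ok
Row 4: (4,1)B 5/5 ok · (4,2)B 8/8 ok · (4,3)B 5/8 ok · (4,4)R 5/8 ok · (4,5)R 7/7 ok · (4,6)R 7/7 ok · (4,7)R 4/4 ok
Row 5: (5,1)B 5/5 ok · (5,2)B 8/8 ok · (5,3)B 6/8 ok · (5,4)R 4/8 ok · (5,5)R 6/8 ok · (5,6)R 7/8 ok · (5,7)R 4/5 ok
Row 6: (6,1)B 3/3 ok · (6,2)B 5/5 ok · (6,3)B 4/5 ok · (6,4)B 2/5 unhappy · (6,5)R 3/5 ok · (6,6)B 0/5 unhappy · (6,7)R 2/3 ok

(1,7), (2,1), (2,2), (6,4), (6,6)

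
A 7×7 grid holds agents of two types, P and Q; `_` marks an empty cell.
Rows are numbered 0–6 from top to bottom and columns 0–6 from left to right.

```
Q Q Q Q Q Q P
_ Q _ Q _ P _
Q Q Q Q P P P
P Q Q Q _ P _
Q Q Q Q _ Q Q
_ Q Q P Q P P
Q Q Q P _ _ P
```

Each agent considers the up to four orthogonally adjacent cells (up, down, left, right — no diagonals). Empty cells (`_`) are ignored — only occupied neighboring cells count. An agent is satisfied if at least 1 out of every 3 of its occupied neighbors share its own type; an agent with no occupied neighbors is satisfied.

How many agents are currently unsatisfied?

Row 0: (0,0)Q 1/1 satisfied · (0,1)Q 3/3 satisfied · (0,2)Q 2/2 satisfied · (0,3)Q 3/3 satisfied · (0,4)Q 2/2 satisfied · (0,5)Q 1/3 satisfied · (0,6)P 0/1 not
Row 1: (1,1)Q 2/2 satisfied · (1,3)Q 2/2 satisfied · (1,5)P 1/2 satisfied
Row 2: (2,0)Q 1/2 satisfied · (2,1)Q 4/4 satisfied · (2,2)Q 3/3 satisfied · (2,3)Q 3/4 satisfied · (2,4)P 1/2 satisfied · (2,5)P 4/4 satisfied · (2,6)P 1/1 satisfied
Row 3: (3,0)P 0/3 not · (3,1)Q 3/4 satisfied · (3,2)Q 4/4 satisfied · (3,3)Q 3/3 satisfied · (3,5)P 1/2 satisfied
Row 4: (4,0)Q 1/2 satisfied · (4,1)Q 4/4 satisfied · (4,2)Q 4/4 satisfied · (4,3)Q 2/3 satisfied · (4,5)Q 1/3 satisfied · (4,6)Q 1/2 satisfied
Row 5: (5,1)Q 3/3 satisfied · (5,2)Q 3/4 satisfied · (5,3)P 1/4 not · (5,4)Q 0/2 not · (5,5)P 1/3 satisfied · (5,6)P 2/3 satisfied
Row 6: (6,0)Q 1/1 satisfied · (6,1)Q 3/3 satisfied · (6,2)Q 2/3 satisfied · (6,3)P 1/2 satisfied · (6,6)P 1/1 satisfied
Unsatisfied: (0,6), (3,0), (5,3), (5,4) — 4 in total.

4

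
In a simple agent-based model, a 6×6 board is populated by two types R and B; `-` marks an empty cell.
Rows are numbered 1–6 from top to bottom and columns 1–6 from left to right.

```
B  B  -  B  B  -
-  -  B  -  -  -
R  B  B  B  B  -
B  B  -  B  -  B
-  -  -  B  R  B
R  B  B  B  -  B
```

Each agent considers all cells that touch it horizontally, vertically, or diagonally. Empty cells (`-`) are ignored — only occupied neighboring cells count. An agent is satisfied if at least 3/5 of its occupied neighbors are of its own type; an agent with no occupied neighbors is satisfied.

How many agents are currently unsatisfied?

Row 1: (1,1)B 1/1 ok · (1,2)B 2/2 ok · (1,4)B 2/2 ok · (1,5)B 1/1 ok
Row 2: (2,3)B 5/5 ok
Row 3: (3,1)R 0/3 unhappy · (3,2)B 4/5 ok · (3,3)B 5/5 ok · (3,4)B 4/4 ok · (3,5)B 3/3 ok
Row 4: (4,1)B 2/3 ok · (4,2)B 3/4 ok · (4,4)B 4/5 ok · (4,6)B 2/3 ok
Row 5: (5,4)B 3/4 ok · (5,5)R 0/6 unhappy · (5,6)B 2/3 ok
Row 6: (6,1)R 0/1 unhappy · (6,2)B 1/2 unhappy · (6,3)B 3/3 ok · (6,4)B 2/3 ok · (6,6)B 1/2 unhappy
Unsatisfied: (3,1), (5,5), (6,1), (6,2), (6,6) — 5 in total.

5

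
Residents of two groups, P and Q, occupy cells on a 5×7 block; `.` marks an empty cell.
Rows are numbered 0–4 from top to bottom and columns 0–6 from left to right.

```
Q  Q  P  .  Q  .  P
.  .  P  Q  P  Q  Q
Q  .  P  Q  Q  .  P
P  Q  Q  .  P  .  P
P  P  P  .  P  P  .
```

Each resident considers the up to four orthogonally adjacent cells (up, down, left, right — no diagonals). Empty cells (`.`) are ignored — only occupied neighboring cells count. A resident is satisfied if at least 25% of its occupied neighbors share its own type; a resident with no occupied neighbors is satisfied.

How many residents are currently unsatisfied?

(0,0)Q 1/1 satisfied
(0,1)Q 1/2 satisfied
(0,2)P 1/2 satisfied
(0,4)Q 0/1 not
(0,6)P 0/1 not
(1,2)P 2/3 satisfied
(1,3)Q 1/3 satisfied
(1,4)P 0/4 not
(1,5)Q 1/2 satisfied
(1,6)Q 1/3 satisfied
(2,0)Q 0/1 not
(2,2)P 1/3 satisfied
(2,3)Q 2/3 satisfied
(2,4)Q 1/3 satisfied
(2,6)P 1/2 satisfied
(3,0)P 1/3 satisfied
(3,1)Q 1/3 satisfied
(3,2)Q 1/3 satisfied
(3,4)P 1/2 satisfied
(3,6)P 1/1 satisfied
(4,0)P 2/2 satisfied
(4,1)P 2/3 satisfied
(4,2)P 1/2 satisfied
(4,4)P 2/2 satisfied
(4,5)P 1/1 satisfied
Unsatisfied: (0,4), (0,6), (1,4), (2,0) — 4 in total.

4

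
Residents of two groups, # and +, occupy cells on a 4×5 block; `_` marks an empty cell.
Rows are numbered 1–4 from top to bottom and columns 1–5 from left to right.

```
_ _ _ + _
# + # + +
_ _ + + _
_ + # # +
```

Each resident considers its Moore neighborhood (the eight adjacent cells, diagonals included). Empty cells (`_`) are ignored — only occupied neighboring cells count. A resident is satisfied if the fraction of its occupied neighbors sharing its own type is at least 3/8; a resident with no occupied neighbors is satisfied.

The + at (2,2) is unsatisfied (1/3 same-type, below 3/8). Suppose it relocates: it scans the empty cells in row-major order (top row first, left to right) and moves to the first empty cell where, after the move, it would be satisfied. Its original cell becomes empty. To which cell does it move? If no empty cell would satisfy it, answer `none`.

(1,3)

Vacating (2,2). Empty cells in order:
  (1,1): 0/1 same-type → still unsatisfied.
  (1,2): 0/2 same-type → still unsatisfied.
  (1,3): 2/3 same-type → satisfied — stop here.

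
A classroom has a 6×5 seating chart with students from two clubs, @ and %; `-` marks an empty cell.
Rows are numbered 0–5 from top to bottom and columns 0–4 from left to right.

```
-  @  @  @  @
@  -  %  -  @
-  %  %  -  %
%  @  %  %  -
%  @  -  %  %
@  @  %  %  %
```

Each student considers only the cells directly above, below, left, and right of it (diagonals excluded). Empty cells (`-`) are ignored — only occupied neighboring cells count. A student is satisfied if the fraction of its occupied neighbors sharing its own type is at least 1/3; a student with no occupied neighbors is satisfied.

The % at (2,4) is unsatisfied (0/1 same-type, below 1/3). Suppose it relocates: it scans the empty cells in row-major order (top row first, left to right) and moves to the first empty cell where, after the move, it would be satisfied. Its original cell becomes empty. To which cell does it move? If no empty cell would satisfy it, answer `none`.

Vacating (2,4). Empty cells in order:
  (0,0): 0/2 same-type → still unsatisfied.
  (1,1): 2/4 same-type → satisfied — stop here.

(1,1)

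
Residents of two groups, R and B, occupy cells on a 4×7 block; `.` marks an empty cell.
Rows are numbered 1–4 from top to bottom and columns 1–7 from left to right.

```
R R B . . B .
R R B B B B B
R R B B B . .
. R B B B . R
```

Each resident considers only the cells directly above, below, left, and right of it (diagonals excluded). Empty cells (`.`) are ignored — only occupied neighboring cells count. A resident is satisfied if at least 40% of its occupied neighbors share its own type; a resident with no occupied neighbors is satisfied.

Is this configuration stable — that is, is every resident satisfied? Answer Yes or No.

Row 1: (1,1)R 2/2 satisfied · (1,2)R 2/3 satisfied · (1,3)B 1/2 satisfied · (1,6)B 1/1 satisfied
Row 2: (2,1)R 3/3 satisfied · (2,2)R 3/4 satisfied · (2,3)B 3/4 satisfied · (2,4)B 3/3 satisfied · (2,5)B 3/3 satisfied · (2,6)B 3/3 satisfied · (2,7)B 1/1 satisfied
Row 3: (3,1)R 2/2 satisfied · (3,2)R 3/4 satisfied · (3,3)B 3/4 satisfied · (3,4)B 4/4 satisfied · (3,5)B 3/3 satisfied
Row 4: (4,2)R 1/2 satisfied · (4,3)B 2/3 satisfied · (4,4)B 3/3 satisfied · (4,5)B 2/2 satisfied · (4,7)R 0/0 satisfied
All meet the threshold, so the configuration is stable.

Yes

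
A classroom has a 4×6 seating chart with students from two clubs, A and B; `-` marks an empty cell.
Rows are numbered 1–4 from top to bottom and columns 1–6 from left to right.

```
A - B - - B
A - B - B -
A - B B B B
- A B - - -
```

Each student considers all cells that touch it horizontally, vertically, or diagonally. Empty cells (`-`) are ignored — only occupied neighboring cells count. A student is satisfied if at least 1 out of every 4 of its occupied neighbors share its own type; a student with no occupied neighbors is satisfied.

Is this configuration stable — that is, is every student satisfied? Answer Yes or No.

Yes

(1,1)A 1/1 ✓
(1,3)B 1/1 ✓
(1,6)B 1/1 ✓
(2,1)A 2/2 ✓
(2,3)B 3/3 ✓
(2,5)B 4/4 ✓
(3,1)A 2/2 ✓
(3,3)B 3/4 ✓
(3,4)B 5/5 ✓
(3,5)B 3/3 ✓
(3,6)B 2/2 ✓
(4,2)A 1/3 ✓
(4,3)B 2/3 ✓
All meet the threshold, so the configuration is stable.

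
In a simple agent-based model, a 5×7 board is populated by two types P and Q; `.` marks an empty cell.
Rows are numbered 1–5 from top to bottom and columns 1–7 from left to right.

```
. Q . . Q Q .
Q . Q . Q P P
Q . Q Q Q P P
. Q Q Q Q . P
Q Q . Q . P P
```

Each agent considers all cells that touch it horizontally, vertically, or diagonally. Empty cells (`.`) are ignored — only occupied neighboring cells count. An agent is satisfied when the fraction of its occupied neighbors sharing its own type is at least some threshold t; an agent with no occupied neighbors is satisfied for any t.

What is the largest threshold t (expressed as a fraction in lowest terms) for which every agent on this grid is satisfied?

3/7

Row 1: (1,2)Q 2/2 · (1,5)Q 2/3 · (1,6)Q 2/4
Row 2: (2,1)Q 2/2 · (2,3)Q 3/3 · (2,5)Q 4/6 · (2,6)P 3/7 · (2,7)P 3/4
Row 3: (3,1)Q 2/2 · (3,3)Q 5/5 · (3,4)Q 7/7 · (3,5)Q 4/6 · (3,6)P 4/7 · (3,7)P 4/4
Row 4: (4,2)Q 5/5 · (4,3)Q 6/6 · (4,4)Q 6/6 · (4,5)Q 4/6 · (4,7)P 4/4
Row 5: (5,1)Q 2/2 · (5,2)Q 3/3 · (5,4)Q 3/3 · (5,6)P 2/3 · (5,7)P 2/2
The smallest same-type fraction is 3/7 at (2,6), which reduces to 3/7. Any threshold above that leaves this agent unsatisfied.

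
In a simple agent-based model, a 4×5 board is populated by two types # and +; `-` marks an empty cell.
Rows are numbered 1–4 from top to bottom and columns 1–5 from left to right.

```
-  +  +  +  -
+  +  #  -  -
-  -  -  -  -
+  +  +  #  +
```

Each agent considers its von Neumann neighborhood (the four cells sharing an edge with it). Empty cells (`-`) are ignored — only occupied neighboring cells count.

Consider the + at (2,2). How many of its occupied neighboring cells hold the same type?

2

Occupied neighbors of (2,2): (1,2)=+, (2,1)=+, (2,3)=#.
Same type (+): 2 of 3.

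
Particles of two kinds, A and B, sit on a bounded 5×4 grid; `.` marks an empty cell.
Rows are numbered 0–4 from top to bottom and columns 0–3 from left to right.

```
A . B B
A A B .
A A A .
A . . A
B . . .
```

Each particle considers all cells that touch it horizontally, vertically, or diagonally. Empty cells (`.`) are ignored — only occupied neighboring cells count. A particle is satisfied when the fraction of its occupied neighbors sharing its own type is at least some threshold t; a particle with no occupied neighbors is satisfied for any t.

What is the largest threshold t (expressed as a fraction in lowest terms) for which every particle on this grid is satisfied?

(0,0)A 2/2
(0,2)B 2/3
(0,3)B 2/2
(1,0)A 4/4
(1,1)A 5/7
(1,2)B 2/5
(2,0)A 4/4
(2,1)A 5/6
(2,2)A 3/4
(3,0)A 2/3
(3,3)A 1/1
(4,0)B 0/1
The smallest same-type fraction is 0/1 at (4,0), which reduces to 0/1. Any threshold above that leaves this particle unsatisfied.

0/1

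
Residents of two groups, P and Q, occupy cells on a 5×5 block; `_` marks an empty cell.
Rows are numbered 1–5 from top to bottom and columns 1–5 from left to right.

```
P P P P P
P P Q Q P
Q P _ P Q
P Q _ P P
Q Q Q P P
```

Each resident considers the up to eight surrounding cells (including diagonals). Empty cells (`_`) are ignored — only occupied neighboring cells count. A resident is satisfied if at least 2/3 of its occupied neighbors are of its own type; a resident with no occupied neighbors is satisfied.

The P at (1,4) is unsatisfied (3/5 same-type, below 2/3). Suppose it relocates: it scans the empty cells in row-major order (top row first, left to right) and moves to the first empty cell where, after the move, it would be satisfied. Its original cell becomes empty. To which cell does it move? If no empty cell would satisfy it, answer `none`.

none

Vacating (1,4). Empty cells in order:
  (3,3): 4/7 same-type → still unsatisfied.
  (4,3): 4/7 same-type → still unsatisfied.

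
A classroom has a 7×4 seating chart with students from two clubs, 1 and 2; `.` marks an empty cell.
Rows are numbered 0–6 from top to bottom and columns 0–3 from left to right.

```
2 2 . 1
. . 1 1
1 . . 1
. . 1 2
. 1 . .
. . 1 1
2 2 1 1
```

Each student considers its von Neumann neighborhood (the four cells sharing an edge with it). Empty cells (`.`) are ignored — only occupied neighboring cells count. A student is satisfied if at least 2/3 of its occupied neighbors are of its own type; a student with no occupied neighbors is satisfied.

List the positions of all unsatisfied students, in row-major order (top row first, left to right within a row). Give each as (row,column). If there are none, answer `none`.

(2,3), (3,2), (3,3), (6,1)

Row 0: (0,0)2 1/1 ✓ · (0,1)2 1/1 ✓ · (0,3)1 1/1 ✓
Row 1: (1,2)1 1/1 ✓ · (1,3)1 3/3 ✓
Row 2: (2,0)1 0/0 ✓ · (2,3)1 1/2 ✗
Row 3: (3,2)1 0/1 ✗ · (3,3)2 0/2 ✗
Row 4: (4,1)1 0/0 ✓
Row 5: (5,2)1 2/2 ✓ · (5,3)1 2/2 ✓
Row 6: (6,0)2 1/1 ✓ · (6,1)2 1/2 ✗ · (6,2)1 2/3 ✓ · (6,3)1 2/2 ✓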